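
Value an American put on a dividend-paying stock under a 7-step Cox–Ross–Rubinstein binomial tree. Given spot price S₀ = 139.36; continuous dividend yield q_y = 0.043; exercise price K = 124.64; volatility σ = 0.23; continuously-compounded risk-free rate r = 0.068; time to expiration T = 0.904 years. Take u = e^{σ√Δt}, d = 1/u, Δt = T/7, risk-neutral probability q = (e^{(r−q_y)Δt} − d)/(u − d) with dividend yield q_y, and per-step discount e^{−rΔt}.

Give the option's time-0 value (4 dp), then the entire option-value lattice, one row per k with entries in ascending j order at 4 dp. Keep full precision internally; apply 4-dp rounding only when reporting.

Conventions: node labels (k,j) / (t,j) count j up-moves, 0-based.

Δt=0.12914, u=1.08617, d=0.92067, q=0.49889, disc=e^(-rΔt)=0.99126
k=7 terminal: V=max(K-S,0) → 46.5014 32.4556 15.8849 0.0000 0.0000 0.0000 0.0000 0.0000
k=6: j=0 S=84.8714 intr=39.7686 cont=39.1488 V=39.7686[EX]; j=1 S=100.1276 intr=24.5124 cont=23.9771 V=24.5124[EX]; j=2 S=118.1261 intr=6.5139 cont=7.8905 V=7.8905[hold]; j=3 S=139.3600 intr=0.0000 cont=0.0000 V=0.0000[hold]; j=4 S=164.4108 intr=0.0000 cont=0.0000 V=0.0000[hold]; j=5 S=193.9646 intr=0.0000 cont=0.0000 V=0.0000[hold]; j=6 S=228.8310 intr=0.0000 cont=0.0000 V=0.0000[hold]
k=5: j=0 S=92.1844 intr=32.4556 cont=31.8763 V=32.4556[EX]; j=1 S=108.7551 intr=15.8849 cont=16.0781 V=16.0781[hold]; j=2 S=128.3045 intr=0.0000 cont=3.9194 V=3.9194[hold]; j=3 S=151.3681 intr=0.0000 cont=0.0000 V=0.0000[hold]; j=4 S=178.5774 intr=0.0000 cont=0.0000 V=0.0000[hold]; j=5 S=210.6777 intr=0.0000 cont=0.0000 V=0.0000[hold]
k=4: j=0 S=100.1276 intr=24.5124 cont=24.0727 V=24.5124[EX]; j=1 S=118.1261 intr=6.5139 cont=9.9248 V=9.9248[hold]; j=2 S=139.3600 intr=0.0000 cont=1.9469 V=1.9469[hold]; j=3 S=164.4108 intr=0.0000 cont=0.0000 V=0.0000[hold]; j=4 S=193.9646 intr=0.0000 cont=0.0000 V=0.0000[hold]
k=3: j=0 S=108.7551 intr=15.8849 cont=17.0841 V=17.0841[hold]; j=1 S=128.3045 intr=0.0000 cont=5.8927 V=5.8927[hold]; j=2 S=151.3681 intr=0.0000 cont=0.9671 V=0.9671[hold]; j=3 S=178.5774 intr=0.0000 cont=0.0000 V=0.0000[hold]
k=2: j=0 S=118.1261 intr=6.5139 cont=11.4003 V=11.4003[hold]; j=1 S=139.3600 intr=0.0000 cont=3.4053 V=3.4053[hold]; j=2 S=164.4108 intr=0.0000 cont=0.4804 V=0.4804[hold]
k=1: j=0 S=128.3045 intr=0.0000 cont=7.3469 V=7.3469[hold]; j=1 S=151.3681 intr=0.0000 cont=1.9291 V=1.9291[hold]
k=0: j=0 S=139.3600 intr=0.0000 cont=4.6034 V=4.6034[hold]

price = 4.6034
tree:
4.6034
7.3469 1.9291
11.4003 3.4053 0.4804
17.0841 5.8927 0.9671 0.0000
24.5124 9.9248 1.9469 0.0000 0.0000
32.4556 16.0781 3.9194 0.0000 0.0000 0.0000
39.7686 24.5124 7.8905 0.0000 0.0000 0.0000 0.0000
46.5014 32.4556 15.8849 0.0000 0.0000 0.0000 0.0000 0.0000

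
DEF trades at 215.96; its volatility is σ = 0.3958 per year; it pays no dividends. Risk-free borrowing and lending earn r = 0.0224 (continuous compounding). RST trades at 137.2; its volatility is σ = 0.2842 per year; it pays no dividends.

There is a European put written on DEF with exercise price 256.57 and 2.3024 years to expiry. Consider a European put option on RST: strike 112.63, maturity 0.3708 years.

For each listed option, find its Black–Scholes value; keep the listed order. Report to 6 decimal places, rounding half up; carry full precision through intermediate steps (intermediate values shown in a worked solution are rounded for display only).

price(DEF put K=256.57) = 69.161263
price(RST put K=112.63) = 1.228081

[DEF put K=256.57]
σ√T = 0.3958·√2.3024 = 0.600574
d₁ = (ln(S/K) + (r+σ²/2)T) / (σ√T) = (ln(215.96/256.57) + (0.0224+0.3958²/2)·2.3024) / 0.600574 = (-0.172308 + 0.231918) / 0.600574 = 0.099255
d₂ = d₁ − σ√T = 0.099255 − 0.600574 = -0.501319
e^{−rT} = 0.949734
N(−d₁) = 0.460468,  N(−d₂) = 0.691927
price = K·e^{−rT}·N(−d₂) − S·N(−d₁) = 168.603943 − 99.442679 = 69.161263
[RST put K=112.63]
σ√T = 0.2842·√0.3708 = 0.173059
d₁ = (ln(S/K) + (r+σ²/2)T) / (σ√T) = (ln(137.2/112.63) + (0.0224+0.2842²/2)·0.3708) / 0.173059 = (0.197332 + 0.023281) / 0.173059 = 1.274781
d₂ = d₁ − σ√T = 1.274781 − 0.173059 = 1.101722
e^{−rT} = 0.991728
N(−d₁) = 0.101193,  N(−d₂) = 0.135291
price = K·e^{−rT}·N(−d₂) − S·N(−d₁) = 15.111811 − 13.883729 = 1.228081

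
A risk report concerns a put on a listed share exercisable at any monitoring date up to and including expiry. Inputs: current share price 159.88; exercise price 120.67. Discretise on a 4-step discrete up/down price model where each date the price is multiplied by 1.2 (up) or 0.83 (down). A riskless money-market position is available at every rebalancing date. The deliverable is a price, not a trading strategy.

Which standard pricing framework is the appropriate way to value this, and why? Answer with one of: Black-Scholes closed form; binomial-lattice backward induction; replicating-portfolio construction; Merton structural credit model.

Key observation: the defining feature is the embedded early-exercise option across 4 discrete dates on the spot-159.88 tree; pricing the strike-120.67 put means working backward with an exercise test at every node.

framework: binomial-lattice backward induction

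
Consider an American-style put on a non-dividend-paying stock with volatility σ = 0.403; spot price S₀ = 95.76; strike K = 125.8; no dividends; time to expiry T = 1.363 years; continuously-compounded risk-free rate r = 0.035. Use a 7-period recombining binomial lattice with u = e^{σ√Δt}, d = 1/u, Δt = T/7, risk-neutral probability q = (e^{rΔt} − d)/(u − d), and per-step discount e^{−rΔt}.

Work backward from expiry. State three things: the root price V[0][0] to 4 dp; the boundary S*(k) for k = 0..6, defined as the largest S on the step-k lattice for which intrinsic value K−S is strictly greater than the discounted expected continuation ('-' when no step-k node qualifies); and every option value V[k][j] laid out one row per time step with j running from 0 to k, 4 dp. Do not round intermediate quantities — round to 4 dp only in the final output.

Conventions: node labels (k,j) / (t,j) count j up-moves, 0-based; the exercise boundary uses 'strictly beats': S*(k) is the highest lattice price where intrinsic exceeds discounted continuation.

price = 36.1797
boundary = - - 67.1001 56.1685 67.1001 80.1593 95.7600
tree:
36.1797
46.8617 24.8842
58.6999 34.4410 14.6707
69.6315 45.9561 22.1990 6.5540
78.7822 58.6999 32.5206 11.1008 1.6186
86.4421 69.6315 45.6407 18.4753 3.1029 0.0000
92.8541 78.7822 58.6999 30.0400 5.9484 0.0000 0.0000
98.2215 86.4421 69.6315 45.6407 11.4030 0.0000 0.0000 0.0000

Δt=0.19471  u=1.19462  d=0.83709  q=0.47479  discount=0.99321
step 7 (expiry): payoffs max(K−S,0) = 98.2215 86.4421 69.6315 45.6407 11.4030 0.0000 0.0000 0.0000
step 6: (k=6,j=0): S=32.9459, K−S=92.8541, hold=91.9997 ⇒ V=92.8541 exercise | (k=6,j=1): S=47.0178, K−S=78.7822, hold=77.9278 ⇒ V=78.7822 exercise | (k=6,j=2): S=67.1001, K−S=58.6999, hold=57.8455 ⇒ V=58.6999 exercise | (k=6,j=3): S=95.7600, K−S=30.0400, hold=29.1856 ⇒ V=30.0400 exercise | (k=6,j=4): S=136.6611, K−S=0.0000, hold=5.9484 ⇒ V=5.9484 continue | (k=6,j=5): S=195.0319, K−S=0.0000, hold=0.0000 ⇒ V=0.0000 continue | (k=6,j=6): S=278.3342, K−S=0.0000, hold=0.0000 ⇒ V=0.0000 continue  boundary S*=95.7600
step 5: (k=5,j=0): S=39.3579, K−S=86.4421, hold=85.5877 ⇒ V=86.4421 exercise | (k=5,j=1): S=56.1685, K−S=69.6315, hold=68.7771 ⇒ V=69.6315 exercise | (k=5,j=2): S=80.1593, K−S=45.6407, hold=44.7863 ⇒ V=45.6407 exercise | (k=5,j=3): S=114.3970, K−S=11.4030, hold=18.4753 ⇒ V=18.4753 continue | (k=5,j=4): S=163.2583, K−S=0.0000, hold=3.1029 ⇒ V=3.1029 continue | (k=5,j=5): S=232.9894, K−S=0.0000, hold=0.0000 ⇒ V=0.0000 continue  boundary S*=80.1593
step 4: (k=4,j=0): S=47.0178, K−S=78.7822, hold=77.9278 ⇒ V=78.7822 exercise | (k=4,j=1): S=67.1001, K−S=58.6999, hold=57.8455 ⇒ V=58.6999 exercise | (k=4,j=2): S=95.7600, K−S=30.0400, hold=32.5206 ⇒ V=32.5206 continue | (k=4,j=3): S=136.6611, K−S=0.0000, hold=11.1008 ⇒ V=11.1008 continue | (k=4,j=4): S=195.0319, K−S=0.0000, hold=1.6186 ⇒ V=1.6186 continue  boundary S*=67.1001
step 3: (k=3,j=0): S=56.1685, K−S=69.6315, hold=68.7771 ⇒ V=69.6315 exercise | (k=3,j=1): S=80.1593, K−S=45.6407, hold=45.9561 ⇒ V=45.9561 continue | (k=3,j=2): S=114.3970, K−S=11.4030, hold=22.1990 ⇒ V=22.1990 continue | (k=3,j=3): S=163.2583, K−S=0.0000, hold=6.5540 ⇒ V=6.5540 continue  boundary S*=56.1685
step 2: (k=2,j=0): S=67.1001, K−S=58.6999, hold=57.9942 ⇒ V=58.6999 exercise | (k=2,j=1): S=95.7600, K−S=30.0400, hold=34.4410 ⇒ V=34.4410 continue | (k=2,j=2): S=136.6611, K−S=0.0000, hold=14.6707 ⇒ V=14.6707 continue  boundary S*=67.1001
step 1: (k=1,j=0): S=80.1593, K−S=45.6407, hold=46.8617 ⇒ V=46.8617 continue | (k=1,j=1): S=114.3970, K−S=11.4030, hold=24.8842 ⇒ V=24.8842 continue  boundary S*=-
step 0: (k=0,j=0): S=95.7600, K−S=30.0400, hold=36.1797 ⇒ V=36.1797 continue  boundary S*=-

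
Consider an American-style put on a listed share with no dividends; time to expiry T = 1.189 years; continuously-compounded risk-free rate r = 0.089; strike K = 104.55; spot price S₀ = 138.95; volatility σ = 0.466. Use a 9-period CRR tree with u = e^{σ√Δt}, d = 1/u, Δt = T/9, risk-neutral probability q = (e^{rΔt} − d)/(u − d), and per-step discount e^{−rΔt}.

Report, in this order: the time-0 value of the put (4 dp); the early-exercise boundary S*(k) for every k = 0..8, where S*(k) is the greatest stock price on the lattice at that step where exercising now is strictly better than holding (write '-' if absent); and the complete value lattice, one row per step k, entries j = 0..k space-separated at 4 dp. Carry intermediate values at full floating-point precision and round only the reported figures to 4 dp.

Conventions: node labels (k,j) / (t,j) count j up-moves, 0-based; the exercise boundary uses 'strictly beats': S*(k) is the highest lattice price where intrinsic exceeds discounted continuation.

Δt=0.13211, u=1.18457, d=0.84419, q=0.49250, disc=e^(-rΔt)=0.98831
k=9 terminal: V=max(K-S,0) → 74.2933 62.0938 44.9755 20.9552 0.0000 0.0000 0.0000 0.0000 0.0000 0.0000
k=8: j=0 S=35.8411 intr=68.7089 cont=67.4868 V=68.7089[EX]; j=1 S=50.2922 intr=54.2578 cont=53.0357 V=54.2578[EX]; j=2 S=70.5699 intr=33.9801 cont=32.7580 V=33.9801[EX]; j=3 S=99.0237 intr=5.5263 cont=10.5103 V=10.5103[hold]; j=4 S=138.9500 intr=0.0000 cont=0.0000 V=0.0000[hold]; j=5 S=194.9746 intr=0.0000 cont=0.0000 V=0.0000[hold]; j=6 S=273.5882 intr=0.0000 cont=0.0000 V=0.0000[hold]; j=7 S=383.8988 intr=0.0000 cont=0.0000 V=0.0000[hold]; j=8 S=538.6865 intr=0.0000 cont=0.0000 V=0.0000[hold]  S*(8)=70.5699
k=7: j=0 S=42.4562 intr=62.0938 cont=60.8718 V=62.0938[EX]; j=1 S=59.5745 intr=44.9755 cont=43.7535 V=44.9755[EX]; j=2 S=83.5948 intr=20.9552 cont=22.1590 V=22.1590[hold]; j=3 S=117.3002 intr=0.0000 cont=5.2716 V=5.2716[hold]; j=4 S=164.5956 intr=0.0000 cont=0.0000 V=0.0000[hold]; j=5 S=230.9605 intr=0.0000 cont=0.0000 V=0.0000[hold]; j=6 S=324.0836 intr=0.0000 cont=0.0000 V=0.0000[hold]; j=7 S=454.7539 intr=0.0000 cont=0.0000 V=0.0000[hold]  S*(7)=59.5745
k=6: j=0 S=50.2922 intr=54.2578 cont=53.0357 V=54.2578[EX]; j=1 S=70.5699 intr=33.9801 cont=33.3440 V=33.9801[EX]; j=2 S=99.0237 intr=5.5263 cont=13.6801 V=13.6801[hold]; j=3 S=138.9500 intr=0.0000 cont=2.6440 V=2.6440[hold]; j=4 S=194.9746 intr=0.0000 cont=0.0000 V=0.0000[hold]; j=5 S=273.5882 intr=0.0000 cont=0.0000 V=0.0000[hold]; j=6 S=383.8988 intr=0.0000 cont=0.0000 V=0.0000[hold]  S*(6)=70.5699
k=5: j=0 S=59.5745 intr=44.9755 cont=43.7535 V=44.9755[EX]; j=1 S=83.5948 intr=20.9552 cont=23.7019 V=23.7019[hold]; j=2 S=117.3002 intr=0.0000 cont=8.1484 V=8.1484[hold]; j=3 S=164.5956 intr=0.0000 cont=1.3262 V=1.3262[hold]; j=4 S=230.9605 intr=0.0000 cont=0.0000 V=0.0000[hold]; j=5 S=324.0836 intr=0.0000 cont=0.0000 V=0.0000[hold]  S*(5)=59.5745
k=4: j=0 S=70.5699 intr=33.9801 cont=34.0949 V=34.0949[hold]; j=1 S=99.0237 intr=5.5263 cont=15.8542 V=15.8542[hold]; j=2 S=138.9500 intr=0.0000 cont=4.7325 V=4.7325[hold]; j=3 S=194.9746 intr=0.0000 cont=0.6652 V=0.6652[hold]; j=4 S=273.5882 intr=0.0000 cont=0.0000 V=0.0000[hold]  S*(4)=-
k=3: j=0 S=83.5948 intr=20.9552 cont=24.8178 V=24.8178[hold]; j=1 S=117.3002 intr=0.0000 cont=10.2554 V=10.2554[hold]; j=2 S=164.5956 intr=0.0000 cont=2.6974 V=2.6974[hold]; j=3 S=230.9605 intr=0.0000 cont=0.3336 V=0.3336[hold]  S*(3)=-
k=2: j=0 S=99.0237 intr=5.5263 cont=17.4395 V=17.4395[hold]; j=1 S=138.9500 intr=0.0000 cont=6.4567 V=6.4567[hold]; j=2 S=194.9746 intr=0.0000 cont=1.5153 V=1.5153[hold]  S*(2)=-
k=1: j=0 S=117.3002 intr=0.0000 cont=11.8898 V=11.8898[hold]; j=1 S=164.5956 intr=0.0000 cont=3.9760 V=3.9760[hold]  S*(1)=-
k=0: j=0 S=138.9500 intr=0.0000 cont=7.8988 V=7.8988[hold]  S*(0)=-

price = 7.8988
boundary = - - - - - 59.5745 70.5699 59.5745 70.5699
tree:
7.8988
11.8898 3.9760
17.4395 6.4567 1.5153
24.8178 10.2554 2.6974 0.3336
34.0949 15.8542 4.7325 0.6652 0.0000
44.9755 23.7019 8.1484 1.3262 0.0000 0.0000
54.2578 33.9801 13.6801 2.6440 0.0000 0.0000 0.0000
62.0938 44.9755 22.1590 5.2716 0.0000 0.0000 0.0000 0.0000
68.7089 54.2578 33.9801 10.5103 0.0000 0.0000 0.0000 0.0000 0.0000
74.2933 62.0938 44.9755 20.9552 0.0000 0.0000 0.0000 0.0000 0.0000 0.0000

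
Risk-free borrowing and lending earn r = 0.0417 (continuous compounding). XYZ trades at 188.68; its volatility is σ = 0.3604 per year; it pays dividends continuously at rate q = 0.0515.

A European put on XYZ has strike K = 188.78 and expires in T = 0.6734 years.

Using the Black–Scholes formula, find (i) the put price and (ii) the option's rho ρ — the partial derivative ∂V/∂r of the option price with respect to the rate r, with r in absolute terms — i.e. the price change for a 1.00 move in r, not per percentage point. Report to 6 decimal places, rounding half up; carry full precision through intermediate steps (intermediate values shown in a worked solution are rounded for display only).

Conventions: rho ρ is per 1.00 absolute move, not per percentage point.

price = 22.159541
ρ = -70.241036

σ√T = 0.3604·√0.6734 = 0.295748
d₁ = (ln(S/K) + (r−q+σ²/2)T) / (σ√T) = (ln(188.68/188.78) + (0.0417−0.0515+0.3604²/2)·0.6734) / 0.295748 = (-0.000530 + 0.037134) / 0.295748 = 0.123768
d₂ = d₁ − σ√T = 0.123768 − 0.295748 = -0.171979
e^{−rT} = 0.972310
e^{−qT} = 0.965914
N(−d₁) = 0.450749,  N(−d₂) = 0.568273
Put price V = K·e^{−rT}·N(−d₂) − S·e^{−qT}·N(−d₁) = 104.308042 − 82.148501 = 22.159541
ρ = −K·T·e^{−rT}·N(−d₂) = -70.241036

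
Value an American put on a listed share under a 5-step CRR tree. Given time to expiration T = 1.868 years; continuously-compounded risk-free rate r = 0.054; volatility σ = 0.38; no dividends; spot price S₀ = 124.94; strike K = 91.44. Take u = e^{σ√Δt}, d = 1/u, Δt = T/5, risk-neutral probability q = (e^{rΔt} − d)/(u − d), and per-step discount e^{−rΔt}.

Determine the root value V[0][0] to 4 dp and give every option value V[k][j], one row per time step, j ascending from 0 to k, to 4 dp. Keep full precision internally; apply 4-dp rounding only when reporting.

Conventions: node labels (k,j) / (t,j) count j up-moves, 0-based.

price = 6.4306
tree:
6.4306
10.9779 1.8848
18.2483 3.7393 0.0000
29.1978 7.4184 0.0000 0.0000
42.0984 14.7173 0.0000 0.0000 0.0000
52.3252 29.1978 0.0000 0.0000 0.0000 0.0000

Δt=0.37360, u=1.26146, d=0.79273, q=0.48567, disc=e^(-rΔt)=0.98003
k=5 terminal: V=max(K-S,0) → 52.3252 29.1978 0.0000 0.0000 0.0000 0.0000
k=4: j=0 S=49.3416 intr=42.0984 cont=40.2722 V=42.0984[EX]; j=1 S=78.5158 intr=12.9242 cont=14.7173 V=14.7173[hold]; j=2 S=124.9400 intr=0.0000 cont=0.0000 V=0.0000[hold]; j=3 S=198.8135 intr=0.0000 cont=0.0000 V=0.0000[hold]; j=4 S=316.3663 intr=0.0000 cont=0.0000 V=0.0000[hold]
k=3: j=0 S=62.2422 intr=29.1978 cont=28.2250 V=29.1978[EX]; j=1 S=99.0443 intr=0.0000 cont=7.4184 V=7.4184[hold]; j=2 S=157.6063 intr=0.0000 cont=0.0000 V=0.0000[hold]; j=3 S=250.7945 intr=0.0000 cont=0.0000 V=0.0000[hold]
k=2: j=0 S=78.5158 intr=12.9242 cont=18.2483 V=18.2483[hold]; j=1 S=124.9400 intr=0.0000 cont=3.7393 V=3.7393[hold]; j=2 S=198.8135 intr=0.0000 cont=0.0000 V=0.0000[hold]
k=1: j=0 S=99.0443 intr=0.0000 cont=10.9779 V=10.9779[hold]; j=1 S=157.6063 intr=0.0000 cont=1.8848 V=1.8848[hold]
k=0: j=0 S=124.9400 intr=0.0000 cont=6.4306 V=6.4306[hold]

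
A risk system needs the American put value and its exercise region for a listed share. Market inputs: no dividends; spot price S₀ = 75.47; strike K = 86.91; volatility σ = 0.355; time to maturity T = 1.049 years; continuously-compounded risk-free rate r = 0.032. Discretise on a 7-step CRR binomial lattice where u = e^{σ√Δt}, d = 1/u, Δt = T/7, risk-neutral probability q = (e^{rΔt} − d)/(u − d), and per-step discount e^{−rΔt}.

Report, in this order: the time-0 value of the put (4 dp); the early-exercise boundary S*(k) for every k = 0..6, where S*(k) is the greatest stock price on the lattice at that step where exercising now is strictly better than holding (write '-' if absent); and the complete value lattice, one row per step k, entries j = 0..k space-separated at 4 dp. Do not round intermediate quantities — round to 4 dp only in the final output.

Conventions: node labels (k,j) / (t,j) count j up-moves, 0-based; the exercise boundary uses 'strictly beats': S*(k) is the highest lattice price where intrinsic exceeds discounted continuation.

price = 16.6124
boundary = - - 57.3335 49.9718 57.3335 65.7796 75.4700
tree:
16.6124
22.5899 10.3829
29.5765 15.3401 5.1829
36.9382 21.8191 8.5612 1.6203
43.3546 29.5765 13.7372 3.1090 0.0438
48.9471 36.9382 21.1304 5.9643 0.0852 0.0000
53.8216 43.3546 29.5765 11.4400 0.1657 0.0000 0.0000
58.0702 48.9471 36.9382 21.1304 0.3221 0.0000 0.0000 0.0000

params: Δt=0.14986 u=1.14732 d=0.87160 q=0.48313 e^(-rΔt)=0.99522
t_7 payoffs: 58.0702 48.9471 36.9382 21.1304 0.3221 0.0000 0.0000 0.0000
t_6: node(6,0) S=33.0884 payoff=53.8216 vs cont=53.4058 → 53.8216 [stop]  node(6,1) S=43.5554 payoff=43.3546 vs cont=42.9388 → 43.3546 [stop]  node(6,2) S=57.3335 payoff=29.5765 vs cont=29.1608 → 29.5765 [stop]  node(6,3) S=75.4700 payoff=11.4400 vs cont=11.0242 → 11.4400 [stop]  node(6,4) S=99.3438 payoff=0.0000 vs cont=0.1657 → 0.1657 [wait]  node(6,5) S=130.7696 payoff=0.0000 vs cont=0.0000 → 0.0000 [wait]  node(6,6) S=172.1365 payoff=0.0000 vs cont=0.0000 → 0.0000 [wait]  ⇒ S*(6)=75.4700
t_5: node(5,0) S=37.9629 payoff=48.9471 vs cont=48.5314 → 48.9471 [stop]  node(5,1) S=49.9718 payoff=36.9382 vs cont=36.5224 → 36.9382 [stop]  node(5,2) S=65.7796 payoff=21.1304 vs cont=20.7146 → 21.1304 [stop]  node(5,3) S=86.5879 payoff=0.3221 vs cont=5.9643 → 5.9643 [wait]  node(5,4) S=113.9787 payoff=0.0000 vs cont=0.0852 → 0.0852 [wait]  node(5,5) S=150.0341 payoff=0.0000 vs cont=0.0000 → 0.0000 [wait]  ⇒ S*(5)=65.7796
t_4: node(4,0) S=43.5554 payoff=43.3546 vs cont=42.9388 → 43.3546 [stop]  node(4,1) S=57.3335 payoff=29.5765 vs cont=29.1608 → 29.5765 [stop]  node(4,2) S=75.4700 payoff=11.4400 vs cont=13.7372 → 13.7372 [wait]  node(4,3) S=99.3438 payoff=0.0000 vs cont=3.1090 → 3.1090 [wait]  node(4,4) S=130.7696 payoff=0.0000 vs cont=0.0438 → 0.0438 [wait]  ⇒ S*(4)=57.3335
t_3: node(3,0) S=49.9718 payoff=36.9382 vs cont=36.5224 → 36.9382 [stop]  node(3,1) S=65.7796 payoff=21.1304 vs cont=21.8191 → 21.8191 [wait]  node(3,2) S=86.5879 payoff=0.3221 vs cont=8.5612 → 8.5612 [wait]  node(3,3) S=113.9787 payoff=0.0000 vs cont=1.6203 → 1.6203 [wait]  ⇒ S*(3)=49.9718
t_2: node(2,0) S=57.3335 payoff=29.5765 vs cont=29.4919 → 29.5765 [stop]  node(2,1) S=75.4700 payoff=11.4400 vs cont=15.3401 → 15.3401 [wait]  node(2,2) S=99.3438 payoff=0.0000 vs cont=5.1829 → 5.1829 [wait]  ⇒ S*(2)=57.3335
t_1: node(1,0) S=65.7796 payoff=21.1304 vs cont=22.5899 → 22.5899 [wait]  node(1,1) S=86.5879 payoff=0.3221 vs cont=10.3829 → 10.3829 [wait]  ⇒ S*(1)=-
t_0: node(0,0) S=75.4700 payoff=11.4400 vs cont=16.6124 → 16.6124 [wait]  ⇒ S*(0)=-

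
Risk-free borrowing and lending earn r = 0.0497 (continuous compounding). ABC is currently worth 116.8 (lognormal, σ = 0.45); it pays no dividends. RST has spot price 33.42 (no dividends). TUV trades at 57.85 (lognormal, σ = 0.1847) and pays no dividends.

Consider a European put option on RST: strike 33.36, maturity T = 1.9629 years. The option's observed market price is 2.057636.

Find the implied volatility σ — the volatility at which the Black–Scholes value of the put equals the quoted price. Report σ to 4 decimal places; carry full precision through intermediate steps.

At σ = 0.1922 the Black–Scholes value reproduces the quote:
σ√T = 0.1922·√1.9629 = 0.269279
d₁ = (ln(S/K) + (r+σ²/2)T) / (σ√T) = (ln(33.42/33.36) + (0.0497+0.1922²/2)·1.9629) / 0.269279 = (0.001797 + 0.133812) / 0.269279 = 0.503599
d₂ = d₁ − σ√T = 0.503599 − 0.269279 = 0.234320
e^{−rT} = 0.907051
N(−d₁) = 0.307272,  N(−d₂) = 0.407368
V = K·e^{−rT}·N(−d₂) − S·N(−d₁) = 12.326651 − 10.269015 = 2.057636 (the quoted price), and the Black–Scholes price is strictly increasing in σ, so σ is unique

sigma = 0.1922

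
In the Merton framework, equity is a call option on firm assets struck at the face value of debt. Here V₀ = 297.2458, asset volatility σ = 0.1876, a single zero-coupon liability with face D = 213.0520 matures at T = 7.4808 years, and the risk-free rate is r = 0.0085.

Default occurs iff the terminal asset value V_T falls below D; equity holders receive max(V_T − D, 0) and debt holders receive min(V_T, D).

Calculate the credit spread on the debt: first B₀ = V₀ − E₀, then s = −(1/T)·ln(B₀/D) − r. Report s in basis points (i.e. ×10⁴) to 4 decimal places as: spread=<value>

Apply the equity-as-call identities (strike 213.0520, horizon 7.4808 years):
d₁ = [ln(V₀/D) + (r + σ²/2)T] / (σ√T)
   = [ln(297.2458/213.0520) + (0.0085 + 0.5·0.1876²)·7.4808] / (0.1876·√7.4808)
   = [0.333023 + 0.195226] / 0.513106 = 1.029512
d₂ = d₁ − σ√T = 1.029512 − 0.513106 = 0.516407
N(d₁) = 0.848381,  N(d₂) = 0.697215,  e^(−rT) = 0.938393
E₀ = V₀·N(d₁) − D·e^(−rT)·N(d₂)
   = 297.2458·0.848381 − 213.0520·0.938393·0.697215 = 112.785879
B₀ = V₀ − E₀ = 297.2458 − 112.785879 = 184.459921
spread = −(1/T)·ln(B₀/D) − r = −(1/7.4808)·ln(184.459921/213.0520) − 0.0085 = 0.01076319
in basis points: 0.01076319 × 10⁴ = 107.6319 bp

spread=107.6319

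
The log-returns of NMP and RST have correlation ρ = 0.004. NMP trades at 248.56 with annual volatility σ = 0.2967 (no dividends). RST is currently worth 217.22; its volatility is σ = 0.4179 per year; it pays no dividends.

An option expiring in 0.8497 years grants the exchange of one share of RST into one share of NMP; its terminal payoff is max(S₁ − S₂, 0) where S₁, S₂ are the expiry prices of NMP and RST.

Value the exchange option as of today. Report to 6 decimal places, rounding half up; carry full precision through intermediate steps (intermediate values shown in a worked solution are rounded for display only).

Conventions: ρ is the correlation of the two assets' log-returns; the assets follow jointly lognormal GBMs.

σ_eff = √(σ₁² + σ₂² − 2ρσ₁σ₂) = √(0.2967² + 0.4179² − 2·0.004·0.2967·0.4179) = 0.511546
d₁ = (ln(S₁/S₂) + (q₂ − q₁ + σ_eff²/2)T) / (σ_eff√T) = (ln(248.56/217.22) + (0.0 − 0.0 + 0.130840)·0.8497) / 0.471539 = 0.521586
d₂ = d₁ − σ_eff√T = 0.521586 − 0.471539 = 0.050047
N(d₁) = 0.699021,  N(d₂) = 0.519958
V = S₁·e^{−q₁T}·N(d₁) − S₂·e^{−q₂T}·N(d₂) = 173.748579 − 112.945177 = 60.803402
Key observation: the rate r is irrelevant here: denominating values in RST turns the exchange into a ratio option on S₁/S₂, and discounting at r drops out.

exchange price = 60.803402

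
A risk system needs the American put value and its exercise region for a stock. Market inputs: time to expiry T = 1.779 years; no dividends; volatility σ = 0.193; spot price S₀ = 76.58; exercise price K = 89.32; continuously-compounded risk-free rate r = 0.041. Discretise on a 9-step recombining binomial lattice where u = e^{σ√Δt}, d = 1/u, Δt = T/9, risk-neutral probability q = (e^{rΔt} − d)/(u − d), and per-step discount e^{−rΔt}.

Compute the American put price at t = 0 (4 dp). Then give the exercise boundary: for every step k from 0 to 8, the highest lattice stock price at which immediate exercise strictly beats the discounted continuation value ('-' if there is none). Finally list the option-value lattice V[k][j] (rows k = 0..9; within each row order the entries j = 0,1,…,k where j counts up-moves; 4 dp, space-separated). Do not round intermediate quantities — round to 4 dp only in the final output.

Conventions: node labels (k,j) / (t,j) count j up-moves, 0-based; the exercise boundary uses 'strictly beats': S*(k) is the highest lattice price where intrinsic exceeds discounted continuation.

price = 13.8438
boundary = - 70.2829 64.5036 70.2829 64.5036 70.2829 64.5036 70.2829 76.5800
tree:
13.8438
19.0371 9.3766
24.8164 13.5739 5.7381
30.1204 19.0371 8.8592 3.0134
34.9884 24.8164 13.2356 5.0514 1.2229
39.4560 30.1204 19.0371 8.2107 2.2816 0.2875
43.5562 34.9884 24.8164 12.8300 4.1737 0.6113 0.0000
47.3193 39.4560 30.1204 19.0371 7.4332 1.3000 0.0000 0.0000
50.7730 43.5562 34.9884 24.8164 12.7400 2.7645 0.0000 0.0000 0.0000
53.9427 47.3193 39.4560 30.1204 19.0371 5.8787 0.0000 0.0000 0.0000 0.0000

Δt=0.19767  u=1.08960  d=0.91777  q=0.52592  discount=0.99193
step 9 (expiry): payoffs max(K−S,0) = 53.9427 47.3193 39.4560 30.1204 19.0371 5.8787 0.0000 0.0000 0.0000 0.0000
step 8: (k=8,j=0): S=38.5470, K−S=50.7730, hold=50.0521 ⇒ V=50.7730 exercise | (k=8,j=1): S=45.7638, K−S=43.5562, hold=42.8353 ⇒ V=43.5562 exercise | (k=8,j=2): S=54.3316, K−S=34.9884, hold=34.2674 ⇒ V=34.9884 exercise | (k=8,j=3): S=64.5036, K−S=24.8164, hold=24.0954 ⇒ V=24.8164 exercise | (k=8,j=4): S=76.5800, K−S=12.7400, hold=12.0190 ⇒ V=12.7400 exercise | (k=8,j=5): S=90.9173, K−S=0.0000, hold=2.7645 ⇒ V=2.7645 continue | (k=8,j=6): S=107.9389, K−S=0.0000, hold=0.0000 ⇒ V=0.0000 continue | (k=8,j=7): S=128.1472, K−S=0.0000, hold=0.0000 ⇒ V=0.0000 continue | (k=8,j=8): S=152.1389, K−S=0.0000, hold=0.0000 ⇒ V=0.0000 continue  boundary S*=76.5800
step 7: (k=7,j=0): S=42.0007, K−S=47.3193, hold=46.5984 ⇒ V=47.3193 exercise | (k=7,j=1): S=49.8640, K−S=39.4560, hold=38.7350 ⇒ V=39.4560 exercise | (k=7,j=2): S=59.1996, K−S=30.1204, hold=29.3995 ⇒ V=30.1204 exercise | (k=7,j=3): S=70.2829, K−S=19.0371, hold=18.3161 ⇒ V=19.0371 exercise | (k=7,j=4): S=83.4413, K−S=5.8787, hold=7.4332 ⇒ V=7.4332 continue | (k=7,j=5): S=99.0632, K−S=0.0000, hold=1.3000 ⇒ V=1.3000 continue | (k=7,j=6): S=117.6098, K−S=0.0000, hold=0.0000 ⇒ V=0.0000 continue | (k=7,j=7): S=139.6287, K−S=0.0000, hold=0.0000 ⇒ V=0.0000 continue  boundary S*=70.2829
step 6: (k=6,j=0): S=45.7638, K−S=43.5562, hold=42.8353 ⇒ V=43.5562 exercise | (k=6,j=1): S=54.3316, K−S=34.9884, hold=34.2674 ⇒ V=34.9884 exercise | (k=6,j=2): S=64.5036, K−S=24.8164, hold=24.0954 ⇒ V=24.8164 exercise | (k=6,j=3): S=76.5800, K−S=12.7400, hold=12.8300 ⇒ V=12.8300 continue | (k=6,j=4): S=90.9173, K−S=0.0000, hold=4.1737 ⇒ V=4.1737 continue | (k=6,j=5): S=107.9389, K−S=0.0000, hold=0.6113 ⇒ V=0.6113 continue | (k=6,j=6): S=128.1472, K−S=0.0000, hold=0.0000 ⇒ V=0.0000 continue  boundary S*=64.5036
step 5: (k=5,j=0): S=49.8640, K−S=39.4560, hold=38.7350 ⇒ V=39.4560 exercise | (k=5,j=1): S=59.1996, K−S=30.1204, hold=29.3995 ⇒ V=30.1204 exercise | (k=5,j=2): S=70.2829, K−S=19.0371, hold=18.3631 ⇒ V=19.0371 exercise | (k=5,j=3): S=83.4413, K−S=5.8787, hold=8.2107 ⇒ V=8.2107 continue | (k=5,j=4): S=99.0632, K−S=0.0000, hold=2.2816 ⇒ V=2.2816 continue | (k=5,j=5): S=117.6098, K−S=0.0000, hold=0.2875 ⇒ V=0.2875 continue  boundary S*=70.2829
step 4: (k=4,j=0): S=54.3316, K−S=34.9884, hold=34.2674 ⇒ V=34.9884 exercise | (k=4,j=1): S=64.5036, K−S=24.8164, hold=24.0954 ⇒ V=24.8164 exercise | (k=4,j=2): S=76.5800, K−S=12.7400, hold=13.2356 ⇒ V=13.2356 continue | (k=4,j=3): S=90.9173, K−S=0.0000, hold=5.0514 ⇒ V=5.0514 continue | (k=4,j=4): S=107.9389, K−S=0.0000, hold=1.2229 ⇒ V=1.2229 continue  boundary S*=64.5036
step 3: (k=3,j=0): S=59.1996, K−S=30.1204, hold=29.3995 ⇒ V=30.1204 exercise | (k=3,j=1): S=70.2829, K−S=19.0371, hold=18.5747 ⇒ V=19.0371 exercise | (k=3,j=2): S=83.4413, K−S=5.8787, hold=8.8592 ⇒ V=8.8592 continue | (k=3,j=3): S=99.0632, K−S=0.0000, hold=3.0134 ⇒ V=3.0134 continue  boundary S*=70.2829
step 2: (k=2,j=0): S=64.5036, K−S=24.8164, hold=24.0954 ⇒ V=24.8164 exercise | (k=2,j=1): S=76.5800, K−S=12.7400, hold=13.5739 ⇒ V=13.5739 continue | (k=2,j=2): S=90.9173, K−S=0.0000, hold=5.7381 ⇒ V=5.7381 continue  boundary S*=64.5036
step 1: (k=1,j=0): S=70.2829, K−S=19.0371, hold=18.7512 ⇒ V=19.0371 exercise | (k=1,j=1): S=83.4413, K−S=5.8787, hold=9.3766 ⇒ V=9.3766 continue  boundary S*=70.2829
step 0: (k=0,j=0): S=76.5800, K−S=12.7400, hold=13.8438 ⇒ V=13.8438 continue  boundary S*=-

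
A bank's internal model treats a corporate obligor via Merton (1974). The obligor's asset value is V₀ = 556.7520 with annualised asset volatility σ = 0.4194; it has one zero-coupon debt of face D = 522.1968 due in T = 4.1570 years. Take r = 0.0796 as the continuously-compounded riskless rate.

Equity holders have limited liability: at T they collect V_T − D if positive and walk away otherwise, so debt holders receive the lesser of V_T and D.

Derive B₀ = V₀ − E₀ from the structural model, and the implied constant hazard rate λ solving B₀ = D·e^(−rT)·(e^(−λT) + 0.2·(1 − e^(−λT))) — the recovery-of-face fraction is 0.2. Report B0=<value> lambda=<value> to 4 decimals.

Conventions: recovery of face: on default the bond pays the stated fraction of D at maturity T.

B0=296.7262 lambda=0.0728

With assets at 556.7520 and a single debt payment of 522.1968 at 4.1570 years:
d₁ = [ln(V₀/D) + (r + σ²/2)T] / (σ√T)
   = [ln(556.7520/522.1968) + (0.0796 + 0.5·0.4194²)·4.1570] / (0.4194·√4.1570)
   = [0.064075 + 0.696498] / 0.855103 = 0.889452
d₂ = d₁ − σ√T = 0.889452 − 0.855103 = 0.034349
N(d₁) = 0.813120,  N(d₂) = 0.513701,  e^(−rT) = 0.718279
E₀ = V₀·N(d₁) − D·e^(−rT)·N(d₂)
   = 556.7520·0.813120 − 522.1968·0.718279·0.513701 = 260.025779
B₀ = V₀ − E₀ = 556.7520 − 260.025779 = 296.726221
e^(−λT) = (B₀·e^(rT)/D − 0.2)/(1 − 0.2) = (296.7262·1.392217/522.1968 − 0.2)/0.8 = 0.73886847
λ = −ln(0.73886847)/4.1570 = 0.072801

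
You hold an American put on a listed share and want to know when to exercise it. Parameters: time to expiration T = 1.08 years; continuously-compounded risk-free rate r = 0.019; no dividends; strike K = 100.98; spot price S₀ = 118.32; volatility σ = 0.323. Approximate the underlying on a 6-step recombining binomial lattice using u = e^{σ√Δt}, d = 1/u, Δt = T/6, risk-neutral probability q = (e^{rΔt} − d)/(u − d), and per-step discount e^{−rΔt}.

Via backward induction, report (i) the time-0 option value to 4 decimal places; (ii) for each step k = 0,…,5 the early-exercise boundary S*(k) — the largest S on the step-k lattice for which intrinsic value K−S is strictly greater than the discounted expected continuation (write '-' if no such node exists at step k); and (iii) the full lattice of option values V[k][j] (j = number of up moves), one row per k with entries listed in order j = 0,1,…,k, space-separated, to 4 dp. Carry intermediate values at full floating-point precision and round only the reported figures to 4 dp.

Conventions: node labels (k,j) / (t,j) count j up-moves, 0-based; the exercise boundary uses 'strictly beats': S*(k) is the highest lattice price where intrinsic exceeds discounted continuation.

Δt=0.18000  u=1.14687  d=0.87194  q=0.47825  discount=0.99659
step 6 (expiry): payoffs max(K−S,0) = 48.9839 32.5888 11.0242 0.0000 0.0000 0.0000 0.0000
step 5: (k=5,j=0): S=59.6328, K−S=41.3472, hold=41.0024 ⇒ V=41.3472 exercise | (k=5,j=1): S=78.4358, K−S=22.5442, hold=22.1994 ⇒ V=22.5442 exercise | (k=5,j=2): S=103.1677, K−S=0.0000, hold=5.7322 ⇒ V=5.7322 continue | (k=5,j=3): S=135.6978, K−S=0.0000, hold=0.0000 ⇒ V=0.0000 continue | (k=5,j=4): S=178.4850, K−S=0.0000, hold=0.0000 ⇒ V=0.0000 continue | (k=5,j=5): S=234.7637, K−S=0.0000, hold=0.0000 ⇒ V=0.0000 continue  boundary S*=78.4358
step 4: (k=4,j=0): S=68.3912, K−S=32.5888, hold=32.2441 ⇒ V=32.5888 exercise | (k=4,j=1): S=89.9558, K−S=11.0242, hold=14.4542 ⇒ V=14.4542 continue | (k=4,j=2): S=118.3200, K−S=0.0000, hold=2.9805 ⇒ V=2.9805 continue | (k=4,j=3): S=155.6278, K−S=0.0000, hold=0.0000 ⇒ V=0.0000 continue | (k=4,j=4): S=204.6993, K−S=0.0000, hold=0.0000 ⇒ V=0.0000 continue  boundary S*=68.3912
step 3: (k=3,j=0): S=78.4358, K−S=22.5442, hold=23.8342 ⇒ V=23.8342 continue | (k=3,j=1): S=103.1677, K−S=0.0000, hold=8.9363 ⇒ V=8.9363 continue | (k=3,j=2): S=135.6978, K−S=0.0000, hold=1.5498 ⇒ V=1.5498 continue | (k=3,j=3): S=178.4850, K−S=0.0000, hold=0.0000 ⇒ V=0.0000 continue  boundary S*=-
step 2: (k=2,j=0): S=89.9558, K−S=11.0242, hold=16.6522 ⇒ V=16.6522 continue | (k=2,j=1): S=118.3200, K−S=0.0000, hold=5.3852 ⇒ V=5.3852 continue | (k=2,j=2): S=155.6278, K−S=0.0000, hold=0.8058 ⇒ V=0.8058 continue  boundary S*=-
step 1: (k=1,j=0): S=103.1677, K−S=0.0000, hold=11.2252 ⇒ V=11.2252 continue | (k=1,j=1): S=135.6978, K−S=0.0000, hold=3.1842 ⇒ V=3.1842 continue  boundary S*=-
step 0: (k=0,j=0): S=118.3200, K−S=0.0000, hold=7.3544 ⇒ V=7.3544 continue  boundary S*=-

price = 7.3544
boundary = - - - - 68.3912 78.4358
tree:
7.3544
11.2252 3.1842
16.6522 5.3852 0.8058
23.8342 8.9363 1.5498 0.0000
32.5888 14.4542 2.9805 0.0000 0.0000
41.3472 22.5442 5.7322 0.0000 0.0000 0.0000
48.9839 32.5888 11.0242 0.0000 0.0000 0.0000 0.0000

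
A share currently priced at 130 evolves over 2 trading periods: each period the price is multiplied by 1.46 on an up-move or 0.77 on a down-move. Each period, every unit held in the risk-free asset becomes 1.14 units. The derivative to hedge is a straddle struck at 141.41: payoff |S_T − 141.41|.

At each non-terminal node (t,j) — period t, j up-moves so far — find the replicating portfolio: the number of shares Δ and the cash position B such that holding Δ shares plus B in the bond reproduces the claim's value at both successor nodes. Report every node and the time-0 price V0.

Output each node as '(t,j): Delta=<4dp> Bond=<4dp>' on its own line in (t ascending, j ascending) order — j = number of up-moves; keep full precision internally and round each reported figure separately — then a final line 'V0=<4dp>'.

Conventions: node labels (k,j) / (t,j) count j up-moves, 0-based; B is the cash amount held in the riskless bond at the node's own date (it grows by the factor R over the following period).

(0,0): Delta=0.4165 Bond=-11.6568
(1,0): Delta=-0.8629 Bond=114.7718
(1,1): Delta=1.0000 Bond=-124.0439
V0=42.4835

Since d<R<u, set p* = (R−d)/(u−d) = 0.5362; price each node as the discounted p*-expectation of its children.
At maturity the claim pays: V(2,0)=64.3330, V(2,1)=4.7360, V(2,2)=135.6980
Node (1,0) S=100.1000: V=(p*·4.7360+(1−p*)·64.3330)/1.14=28.3993; Δ=(4.7360−64.3330)/(146.1460−77.0770)=-0.8629; B=V−Δ·S=114.7718
Node (1,1) S=189.8000: V=(p*·135.6980+(1−p*)·4.7360)/1.14=65.7561; Δ=(135.6980−4.7360)/(277.1080−146.1460)=1.0000; B=V−Δ·S=-124.0439
Node (0,0) S=130.0000: V=(p*·65.7561+(1−p*)·28.3993)/1.14=42.4835; Δ=(65.7561−28.3993)/(189.8000−100.1000)=0.4165; B=V−Δ·S=-11.6568
As a check, the time-0 holding Δ(0,0)·S0 + B(0,0) comes to 42.4835 — exactly V0.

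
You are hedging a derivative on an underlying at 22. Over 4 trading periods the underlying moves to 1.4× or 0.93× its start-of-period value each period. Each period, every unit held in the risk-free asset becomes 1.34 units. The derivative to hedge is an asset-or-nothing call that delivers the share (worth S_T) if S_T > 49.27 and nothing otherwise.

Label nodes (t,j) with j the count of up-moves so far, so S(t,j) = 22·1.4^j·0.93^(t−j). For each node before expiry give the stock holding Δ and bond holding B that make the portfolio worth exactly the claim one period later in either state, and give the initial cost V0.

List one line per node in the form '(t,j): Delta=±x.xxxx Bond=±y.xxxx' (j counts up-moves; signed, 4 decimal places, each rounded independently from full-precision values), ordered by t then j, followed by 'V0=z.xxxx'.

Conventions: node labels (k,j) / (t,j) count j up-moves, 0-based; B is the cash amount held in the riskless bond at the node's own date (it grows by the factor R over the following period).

Risk-neutral probability p* = (R−d)/(u−d) = (1.34−0.93)/(1.4−0.93) = 0.8723.
At maturity the claim pays: V(4,0)=0.0000, V(4,1)=0.0000, V(4,2)=0.0000, V(4,3)=56.1422, V(4,4)=84.5152
(3,0): S=17.6959. Δ = (V_up−V_dn)/(S_up−S_dn) = (0.0000−0.0000)/(24.7742−16.4571) = 0.0000. V = [p*·0.0000 + (1−p*)·0.0000]/1.34 = 0.0000. B = V − Δ·S = 0.0000.
(3,1): S=26.6389. Δ = (V_up−V_dn)/(S_up−S_dn) = (0.0000−0.0000)/(37.2945−24.7742) = 0.0000. V = [p*·0.0000 + (1−p*)·0.0000]/1.34 = 0.0000. B = V − Δ·S = 0.0000.
(3,2): S=40.1016. Δ = (V_up−V_dn)/(S_up−S_dn) = (56.1422−0.0000)/(56.1422−37.2945) = 2.9787. V = [p*·56.1422 + (1−p*)·0.0000]/1.34 = 36.5486. B = V − Δ·S = -82.9030.
(3,3): S=60.3680. Δ = (V_up−V_dn)/(S_up−S_dn) = (84.5152−56.1422)/(84.5152−56.1422) = 1.0000. V = [p*·84.5152 + (1−p*)·56.1422]/1.34 = 60.3680. B = V − Δ·S = 0.0000.
(2,0): S=19.0278. Δ = (V_up−V_dn)/(S_up−S_dn) = (0.0000−0.0000)/(26.6389−17.6959) = 0.0000. V = [p*·0.0000 + (1−p*)·0.0000]/1.34 = 0.0000. B = V − Δ·S = 0.0000.
(2,1): S=28.6440. Δ = (V_up−V_dn)/(S_up−S_dn) = (36.5486−0.0000)/(40.1016−26.6389) = 2.7148. V = [p*·36.5486 + (1−p*)·0.0000]/1.34 = 23.7932. B = V − Δ·S = -53.9699.
(2,2): S=43.1200. Δ = (V_up−V_dn)/(S_up−S_dn) = (60.3680−36.5486)/(60.3680−40.1016) = 1.1753. V = [p*·60.3680 + (1−p*)·36.5486]/1.34 = 42.7815. B = V − Δ·S = -7.8980.
(1,0): S=20.4600. Δ = (V_up−V_dn)/(S_up−S_dn) = (23.7932−0.0000)/(28.6440−19.0278) = 2.4743. V = [p*·23.7932 + (1−p*)·0.0000]/1.34 = 15.4894. B = V − Δ·S = -35.1344.
(1,1): S=30.8000. Δ = (V_up−V_dn)/(S_up−S_dn) = (42.7815−23.7932)/(43.1200−28.6440) = 1.3117. V = [p*·42.7815 + (1−p*)·23.7932]/1.34 = 30.1175. B = V − Δ·S = -10.2832.
(0,0): S=22.0000. Δ = (V_up−V_dn)/(S_up−S_dn) = (30.1175−15.4894)/(30.8000−20.4600) = 1.4147. V = [p*·30.1175 + (1−p*)·15.4894]/1.34 = 21.0822. B = V − Δ·S = -10.0416.
As a check, the time-0 holding Δ(0,0)·S0 + B(0,0) comes to 21.0822 — exactly V0.

(0,0): Delta=1.4147 Bond=-10.0416
(1,0): Delta=2.4743 Bond=-35.1344
(1,1): Delta=1.3117 Bond=-10.2832
(2,0): Delta=0.0000 Bond=0.0000
(2,1): Delta=2.7148 Bond=-53.9699
(2,2): Delta=1.1753 Bond=-7.8980
(3,0): Delta=0.0000 Bond=0.0000
(3,1): Delta=0.0000 Bond=0.0000
(3,2): Delta=2.9787 Bond=-82.9030
(3,3): Delta=1.0000 Bond=0.0000
V0=21.0822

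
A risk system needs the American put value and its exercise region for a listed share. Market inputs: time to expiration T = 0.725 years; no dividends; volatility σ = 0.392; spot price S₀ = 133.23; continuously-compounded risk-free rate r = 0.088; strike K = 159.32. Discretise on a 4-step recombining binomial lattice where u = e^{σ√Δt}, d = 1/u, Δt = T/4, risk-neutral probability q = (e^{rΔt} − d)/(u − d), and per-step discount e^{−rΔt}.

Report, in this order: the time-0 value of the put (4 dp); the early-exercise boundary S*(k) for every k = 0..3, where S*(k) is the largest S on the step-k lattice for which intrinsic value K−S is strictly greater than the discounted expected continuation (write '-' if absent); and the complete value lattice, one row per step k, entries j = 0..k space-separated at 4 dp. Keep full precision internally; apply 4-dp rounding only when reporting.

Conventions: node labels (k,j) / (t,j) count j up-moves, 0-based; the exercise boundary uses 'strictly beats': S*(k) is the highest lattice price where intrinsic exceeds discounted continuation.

price = 31.1627
boundary = - 112.7518 95.4212 112.7518
tree:
31.1627
46.5682 17.1314
63.8988 28.9427 6.1590
78.5656 46.5682 12.6763 0.0000
90.9780 63.8988 26.0900 0.0000 0.0000

Δt=0.18125, u=1.18162, d=0.84629, q=0.50632, disc=e^(-rΔt)=0.98418
k=4 terminal: V=max(K-S,0) → 90.9780 63.8988 26.0900 0.0000 0.0000
k=3: j=0 S=80.7544 intr=78.5656 cont=76.0446 V=78.5656[EX]; j=1 S=112.7518 intr=46.5682 cont=44.0472 V=46.5682[EX]; j=2 S=157.4275 intr=1.8925 cont=12.6763 V=12.6763[hold]; j=3 S=219.8050 intr=0.0000 cont=0.0000 V=0.0000[hold]  S*(3)=112.7518
k=2: j=0 S=95.4212 intr=63.8988 cont=61.3778 V=63.8988[EX]; j=1 S=133.2300 intr=26.0900 cont=28.9427 V=28.9427[hold]; j=2 S=186.0198 intr=0.0000 cont=6.1590 V=6.1590[hold]  S*(2)=95.4212
k=1: j=0 S=112.7518 intr=46.5682 cont=45.4687 V=46.5682[EX]; j=1 S=157.4275 intr=1.8925 cont=17.1314 V=17.1314[hold]  S*(1)=112.7518
k=0: j=0 S=133.2300 intr=26.0900 cont=31.1627 V=31.1627[hold]  S*(0)=-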